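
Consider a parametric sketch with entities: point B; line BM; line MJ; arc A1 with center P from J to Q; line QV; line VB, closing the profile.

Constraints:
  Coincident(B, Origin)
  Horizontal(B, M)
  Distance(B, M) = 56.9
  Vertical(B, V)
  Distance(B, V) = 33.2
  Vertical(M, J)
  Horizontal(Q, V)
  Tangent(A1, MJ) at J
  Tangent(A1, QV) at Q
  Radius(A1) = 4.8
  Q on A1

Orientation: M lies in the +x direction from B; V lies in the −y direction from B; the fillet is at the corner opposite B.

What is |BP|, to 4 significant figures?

59.34

B and V share the same x with |BV| = 33.2 and V on the −y side, so V = (0.000, -33.20). The virtual corner opposite B is at (56.90, -33.20). A1 meets MJ tangentially, so PJ is at right angles to MJ and the tangent condition forces PQ to be normal to QV, with radius 4.8, so the center P sits 4.8 in from both sides at P = (52.10, -28.40). Then |BP| = |P − B| = 59.34.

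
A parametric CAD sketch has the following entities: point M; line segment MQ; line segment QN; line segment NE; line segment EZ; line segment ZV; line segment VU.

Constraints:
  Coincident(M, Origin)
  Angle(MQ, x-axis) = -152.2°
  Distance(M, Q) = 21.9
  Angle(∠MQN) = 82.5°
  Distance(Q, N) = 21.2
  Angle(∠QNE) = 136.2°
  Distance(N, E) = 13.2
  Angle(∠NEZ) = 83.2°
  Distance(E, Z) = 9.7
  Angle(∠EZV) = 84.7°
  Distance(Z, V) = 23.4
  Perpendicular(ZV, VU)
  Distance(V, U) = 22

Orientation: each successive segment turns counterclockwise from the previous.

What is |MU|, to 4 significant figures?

45.86

M is at the origin; MQ runs at -152.2° with length 21.9, so Q = (-19.37, -10.21). ∠MQN = 82.5° gives QN at -54.70° from the x-axis; with |QN| = 21.2, N = (-7.122, -27.52). ∠QNE = 136.2° gives NE at -10.90° from the x-axis; with |NE| = 13.2, E = (5.840, -30.01). ∠NEZ = 83.2° gives EZ at 85.90° from the x-axis; with |EZ| = 9.7, Z = (6.534, -20.34). ∠EZV = 84.7° gives ZV at -178.8° from the x-axis; with |ZV| = 23.4, V = (-16.86, -20.83). ZV ⟂ VU, so VU runs at -88.80°; with |VU| = 22.0, U = (-16.40, -42.82). Then |MU| = |U − M| = 45.86.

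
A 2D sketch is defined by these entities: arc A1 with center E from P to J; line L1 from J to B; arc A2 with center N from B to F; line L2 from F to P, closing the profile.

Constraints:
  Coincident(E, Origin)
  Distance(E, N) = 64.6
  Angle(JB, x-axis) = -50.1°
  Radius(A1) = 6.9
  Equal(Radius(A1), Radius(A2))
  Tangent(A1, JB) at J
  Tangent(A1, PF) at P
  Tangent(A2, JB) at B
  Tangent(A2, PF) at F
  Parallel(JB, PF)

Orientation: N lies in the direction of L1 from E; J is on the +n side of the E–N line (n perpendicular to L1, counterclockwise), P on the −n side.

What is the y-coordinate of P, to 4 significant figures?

-4.426

The slot axis is L1's direction at -50.1°, so u = (cos -50.1°, sin -50.1°) = (0.6414, -0.7672) and n = (−sin -50.1°, cos -50.1°) = (0.7672, 0.6414). E is at the origin and N lies 64.6 along u from E, so N = 64.6·u = (41.44, -49.56). Tangency of A1 to both parallel lines with radius 6.9 puts J and P at E ± 6.9·n: J = (5.293, 4.426), P = (-5.293, -4.426). So P.y = -4.426.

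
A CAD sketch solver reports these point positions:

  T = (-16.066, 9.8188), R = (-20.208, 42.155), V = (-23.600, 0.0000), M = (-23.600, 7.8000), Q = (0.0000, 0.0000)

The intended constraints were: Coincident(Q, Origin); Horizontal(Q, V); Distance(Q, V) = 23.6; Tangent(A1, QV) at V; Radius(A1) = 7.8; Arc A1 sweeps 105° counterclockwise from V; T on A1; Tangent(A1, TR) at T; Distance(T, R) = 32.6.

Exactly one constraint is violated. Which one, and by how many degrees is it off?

Tangent(A1, TR) at T — off by 7.70°.

Q = (0.00, 0.00) ✓; Q.y = 0.00, V.y = 0.00 ✓; |QV| = 23.60 ✓; ∠(MV, VQ) = 90.00° ✓; |MV| = 7.800 ✓; bearing(M→T) − bearing(M→V) = 105.0° ✓; |MT| = 7.800 ✓; ∠(MT, TR) = 97.70° ✗; |TR| = 32.60 ✓.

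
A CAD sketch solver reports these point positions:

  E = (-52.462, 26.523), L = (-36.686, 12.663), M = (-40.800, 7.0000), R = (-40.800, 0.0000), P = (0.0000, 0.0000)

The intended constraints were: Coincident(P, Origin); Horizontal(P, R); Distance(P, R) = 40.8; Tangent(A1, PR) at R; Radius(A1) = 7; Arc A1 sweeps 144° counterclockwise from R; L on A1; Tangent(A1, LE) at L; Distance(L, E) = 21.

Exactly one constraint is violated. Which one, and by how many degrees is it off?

Tangent(A1, LE) at L — off by 5.30°.

P = (0.00, 0.00) ✓; P.y = 0.00, R.y = 0.00 ✓; |PR| = 40.80 ✓; ∠(MR, RP) = 90.00° ✓; |MR| = 7.000 ✓; bearing(M→L) − bearing(M→R) = 144.0° ✓; |ML| = 7.000 ✓; ∠(ML, LE) = 95.30° ✗; |LE| = 21.00 ✓.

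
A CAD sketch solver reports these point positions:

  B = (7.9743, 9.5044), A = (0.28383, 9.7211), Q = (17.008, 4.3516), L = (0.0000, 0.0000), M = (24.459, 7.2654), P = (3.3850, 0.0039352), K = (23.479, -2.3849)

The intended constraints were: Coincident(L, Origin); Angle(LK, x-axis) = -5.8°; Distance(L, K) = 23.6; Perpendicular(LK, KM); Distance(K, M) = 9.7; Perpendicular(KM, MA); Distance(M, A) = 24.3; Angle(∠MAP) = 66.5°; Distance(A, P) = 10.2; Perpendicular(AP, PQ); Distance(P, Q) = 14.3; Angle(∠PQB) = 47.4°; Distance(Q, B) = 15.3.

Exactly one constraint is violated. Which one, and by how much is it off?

Distance(Q, B) = 15.3 — off by 4.90.

L = (0.00, 0.00) ✓; LK at -5.800° ✓; |LK| = 23.60 ✓; ∠(LK, KM) = 90.00° ✓; |KM| = 9.700 ✓; ∠(KM, MA) = 90.00° ✓; |MA| = 24.30 ✓; ∠MAP = 66.50° ✓; |AP| = 10.20 ✓; ∠(AP, PQ) = 90.00° ✓; |PQ| = 14.30 ✓; ∠PQB = 47.40° ✓; |QB| = 10.40 ✗.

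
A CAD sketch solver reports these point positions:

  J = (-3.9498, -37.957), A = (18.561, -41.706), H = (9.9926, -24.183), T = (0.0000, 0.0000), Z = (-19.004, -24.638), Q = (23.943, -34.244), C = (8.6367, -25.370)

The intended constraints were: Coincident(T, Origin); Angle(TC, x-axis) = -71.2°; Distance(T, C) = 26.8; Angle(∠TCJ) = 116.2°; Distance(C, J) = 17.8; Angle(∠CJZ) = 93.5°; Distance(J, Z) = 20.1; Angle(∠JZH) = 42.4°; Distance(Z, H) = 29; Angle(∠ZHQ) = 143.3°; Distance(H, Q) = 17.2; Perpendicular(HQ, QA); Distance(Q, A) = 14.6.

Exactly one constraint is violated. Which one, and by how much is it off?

Distance(Q, A) = 14.6 — off by 5.40.

T = (0.00, 0.00) ✓; TC at -71.20° ✓; |TC| = 26.80 ✓; ∠TCJ = 116.2° ✓; |CJ| = 17.80 ✓; ∠CJZ = 93.50° ✓; |JZ| = 20.10 ✓; ∠JZH = 42.40° ✓; |ZH| = 29.00 ✓; ∠ZHQ = 143.3° ✓; |HQ| = 17.20 ✓; ∠(HQ, QA) = 90.00° ✓; |QA| = 9.200 ✗.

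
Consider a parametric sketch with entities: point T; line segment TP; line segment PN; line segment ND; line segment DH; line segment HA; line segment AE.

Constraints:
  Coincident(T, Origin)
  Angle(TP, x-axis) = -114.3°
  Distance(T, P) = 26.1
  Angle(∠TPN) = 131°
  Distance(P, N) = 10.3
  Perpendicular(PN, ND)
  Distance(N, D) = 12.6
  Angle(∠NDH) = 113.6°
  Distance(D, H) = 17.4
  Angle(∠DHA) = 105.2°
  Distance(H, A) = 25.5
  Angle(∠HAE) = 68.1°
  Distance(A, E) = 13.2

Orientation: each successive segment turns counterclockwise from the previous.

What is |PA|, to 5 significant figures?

21.625

T is at the origin; TP runs at -114.3° with length 26.1, so P = (-10.741, -23.788). ∠TPN = 131.0° gives PN at -65.300° from the x-axis; with |PN| = 10.3, N = (-6.4365, -33.145). PN ⟂ ND, so ND runs at 24.700°; with |ND| = 12.6, D = (5.0107, -27.880). ∠NDH = 113.6° gives DH at 91.100° from the x-axis; with |DH| = 17.4, H = (4.6767, -10.483). ∠DHA = 105.2° gives HA at 165.90° from the x-axis; with |HA| = 25.5, A = (-20.055, -4.2712). Then |PA| = |A − P| = 21.625.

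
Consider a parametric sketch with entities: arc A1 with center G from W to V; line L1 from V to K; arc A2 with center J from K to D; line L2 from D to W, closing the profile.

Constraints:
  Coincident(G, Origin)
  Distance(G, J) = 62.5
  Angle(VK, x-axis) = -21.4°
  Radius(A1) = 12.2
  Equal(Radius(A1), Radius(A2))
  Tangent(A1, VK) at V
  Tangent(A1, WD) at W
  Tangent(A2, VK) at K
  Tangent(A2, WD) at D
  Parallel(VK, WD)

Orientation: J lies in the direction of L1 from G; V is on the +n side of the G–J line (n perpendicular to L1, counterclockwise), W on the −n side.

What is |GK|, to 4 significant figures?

63.68

The slot axis is L1's direction at -21.4°, so u = (cos -21.4°, sin -21.4°) = (0.9311, -0.3649) and n = (−sin -21.4°, cos -21.4°) = (0.3649, 0.9311). G is at the origin and J lies 62.5 along u from G, so J = 62.5·u = (58.19, -22.80). Tangency of A1 to both parallel lines with radius 12.2 puts V and W at G ± 12.2·n: V = (4.451, 11.36), W = (-4.451, -11.36). Equal radii place K and D the same way about J: K = J + 12.2·n = (62.64, -11.45), D = J − 12.2·n = (53.74, -34.16). Then |GK| = |K − G| = 63.68.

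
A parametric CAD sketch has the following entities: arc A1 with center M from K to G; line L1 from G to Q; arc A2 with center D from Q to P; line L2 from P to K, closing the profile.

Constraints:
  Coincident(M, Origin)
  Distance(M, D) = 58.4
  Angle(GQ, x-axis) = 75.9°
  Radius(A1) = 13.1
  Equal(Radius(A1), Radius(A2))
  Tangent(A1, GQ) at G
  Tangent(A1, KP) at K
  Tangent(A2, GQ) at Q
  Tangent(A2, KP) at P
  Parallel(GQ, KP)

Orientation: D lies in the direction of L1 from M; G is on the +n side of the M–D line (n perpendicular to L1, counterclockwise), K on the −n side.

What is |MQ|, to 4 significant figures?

59.85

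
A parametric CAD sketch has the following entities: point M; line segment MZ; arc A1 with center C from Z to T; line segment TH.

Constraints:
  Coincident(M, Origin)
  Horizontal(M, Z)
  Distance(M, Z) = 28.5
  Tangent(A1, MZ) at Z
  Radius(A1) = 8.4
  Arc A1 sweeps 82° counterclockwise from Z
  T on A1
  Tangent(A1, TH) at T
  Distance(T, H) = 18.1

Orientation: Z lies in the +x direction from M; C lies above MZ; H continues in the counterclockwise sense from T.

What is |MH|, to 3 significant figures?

46.7

On A1, Z sits at bearing -90° from C; an 82° counterclockwise sweep puts T at bearing -8°, so T = C + 8.4·(cos -8°, sin -8°) = (36.8, 7.23). Tangency of A1 to TH means the radius CT is perpendicular to TH, so TH runs along (−sin -8°, cos -8°); with |TH| = 18.1, H = (39.3, 25.2). Then |MH| = |H − M| = 46.7.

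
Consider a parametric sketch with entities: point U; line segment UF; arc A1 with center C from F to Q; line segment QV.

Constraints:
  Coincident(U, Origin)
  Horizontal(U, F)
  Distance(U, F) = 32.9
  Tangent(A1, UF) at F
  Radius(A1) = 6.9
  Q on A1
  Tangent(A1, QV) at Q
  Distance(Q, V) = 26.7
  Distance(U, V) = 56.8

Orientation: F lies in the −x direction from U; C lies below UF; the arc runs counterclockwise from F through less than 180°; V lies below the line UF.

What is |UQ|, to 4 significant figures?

39.66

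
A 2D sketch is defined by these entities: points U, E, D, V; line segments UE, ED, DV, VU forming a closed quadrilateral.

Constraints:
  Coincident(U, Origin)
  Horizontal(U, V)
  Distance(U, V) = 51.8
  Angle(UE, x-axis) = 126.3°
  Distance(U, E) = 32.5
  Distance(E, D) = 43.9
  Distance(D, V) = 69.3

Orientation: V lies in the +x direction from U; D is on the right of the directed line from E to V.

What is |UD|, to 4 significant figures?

23.23

U is at the origin; U and V share the same y with |UV| = 51.8 and V in +x, so V = (51.8, 0). UE runs at 126.3° with |UE| = 32.5, so E = (-19.24, 26.19). D is determined by |ED| = 43.9 and |DV| = 69.3 together: it lies at the intersection of circle(E, 43.9) and circle(V, 69.3). With |EV| = 75.72, the foot of the radical line on EV is 18.87 from E and the perpendicular offset is √(43.9² − 18.87²) = 39.64. Taking the right-of-EV solution: D = (-15.25, -17.53).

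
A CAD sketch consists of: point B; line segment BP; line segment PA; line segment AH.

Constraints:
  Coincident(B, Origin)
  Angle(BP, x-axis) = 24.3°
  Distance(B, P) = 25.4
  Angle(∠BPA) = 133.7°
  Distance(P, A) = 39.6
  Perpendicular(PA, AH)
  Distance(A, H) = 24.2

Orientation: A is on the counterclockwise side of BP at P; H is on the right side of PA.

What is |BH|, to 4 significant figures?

71.26

B is at the origin; BP runs at 24.3° with length 25.4, so P = 25.4·(cos 24.3°, sin 24.3°) = (23.15, 10.45). ∠BPA = 133.7°, so PA runs at 24.3° + (180° − 133.7°) = 70.60° from the x-axis; with |PA| = 39.6, A = P + 39.6·(cos 70.60°, sin 70.60°) = (36.30, 47.80). PA is perpendicular to AH; with |AH| = 24.2 on the right of PA, H = A + 24.2·(0.9432, -0.3322) = (59.13, 39.77). Then |BH| = |H − B| = 71.26.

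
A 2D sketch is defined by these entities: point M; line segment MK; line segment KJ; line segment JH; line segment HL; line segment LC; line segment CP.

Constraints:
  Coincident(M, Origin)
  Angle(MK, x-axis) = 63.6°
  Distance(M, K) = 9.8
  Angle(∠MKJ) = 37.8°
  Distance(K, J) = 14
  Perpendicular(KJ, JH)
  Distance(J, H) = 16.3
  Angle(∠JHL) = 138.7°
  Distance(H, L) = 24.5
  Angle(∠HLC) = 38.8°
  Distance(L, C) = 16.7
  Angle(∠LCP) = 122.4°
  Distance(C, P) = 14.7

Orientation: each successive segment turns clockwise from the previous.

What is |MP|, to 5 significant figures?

5.8851

M is at the origin; MK runs at 63.6° with length 9.8, so K = (4.3574, 8.7780). ∠MKJ = 37.8° gives KJ at -78.600° from the x-axis; with |KJ| = 14.0, J = (7.1246, -4.9458). KJ is perpendicular to JH, so JH runs at -168.60°; with |JH| = 16.3, H = (-8.8538, -8.1676). ∠JHL = 138.7° gives HL at 150.10° from the x-axis; with |HL| = 24.5, L = (-30.093, 4.0453). ∠HLC = 38.8° gives LC at 8.9000° from the x-axis; with |LC| = 16.7, C = (-13.594, 6.6290). ∠LCP = 122.4° gives CP at -48.700° from the x-axis; with |CP| = 14.7, P = (-3.8918, -4.4146). Then |MP| = |P − M| = 5.8851.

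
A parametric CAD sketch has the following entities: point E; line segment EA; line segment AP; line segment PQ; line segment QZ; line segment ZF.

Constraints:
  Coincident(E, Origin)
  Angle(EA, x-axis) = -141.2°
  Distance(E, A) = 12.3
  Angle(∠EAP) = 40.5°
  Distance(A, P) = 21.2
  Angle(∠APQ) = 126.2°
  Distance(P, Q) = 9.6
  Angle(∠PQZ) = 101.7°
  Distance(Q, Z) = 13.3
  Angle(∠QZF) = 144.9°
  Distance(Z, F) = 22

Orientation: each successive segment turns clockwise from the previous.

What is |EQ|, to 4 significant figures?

17.52

∠EAP = 40.5° gives AP at 79.30° from the x-axis; with |AP| = 21.2, P = (-5.650, 13.12). ∠APQ = 126.2° gives PQ at 25.50° from the x-axis; with |PQ| = 9.6, Q = (3.015, 17.26). Then |EQ| = |Q − E| = 17.52.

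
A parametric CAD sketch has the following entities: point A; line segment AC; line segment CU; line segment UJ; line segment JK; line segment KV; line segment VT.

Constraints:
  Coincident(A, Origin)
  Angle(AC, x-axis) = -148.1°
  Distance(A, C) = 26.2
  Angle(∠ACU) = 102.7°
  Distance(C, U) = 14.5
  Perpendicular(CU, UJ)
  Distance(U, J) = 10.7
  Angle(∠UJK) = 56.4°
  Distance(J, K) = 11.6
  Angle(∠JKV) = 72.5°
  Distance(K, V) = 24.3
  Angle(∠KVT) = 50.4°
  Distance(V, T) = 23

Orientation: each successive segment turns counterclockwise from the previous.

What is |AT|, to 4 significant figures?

32.21

A is at the origin; AC runs at -148.1° with length 26.2, so C = (-22.24, -13.85). ∠ACU = 102.7° gives CU at -70.80° from the x-axis; with |CU| = 14.5, U = (-17.47, -27.54). CU ⟂ UJ, so UJ runs at 19.20°; with |UJ| = 10.7, J = (-7.370, -24.02). ∠UJK = 56.4° gives JK at 142.8° from the x-axis; with |JK| = 11.6, K = (-16.61, -17.01). ∠JKV = 72.5° gives KV at -109.7° from the x-axis; with |KV| = 24.3, V = (-24.80, -39.88). ∠KVT = 50.4° gives VT at 19.90° from the x-axis; with |VT| = 23.0, T = (-3.174, -32.06). Then |AT| = |T − A| = 32.21.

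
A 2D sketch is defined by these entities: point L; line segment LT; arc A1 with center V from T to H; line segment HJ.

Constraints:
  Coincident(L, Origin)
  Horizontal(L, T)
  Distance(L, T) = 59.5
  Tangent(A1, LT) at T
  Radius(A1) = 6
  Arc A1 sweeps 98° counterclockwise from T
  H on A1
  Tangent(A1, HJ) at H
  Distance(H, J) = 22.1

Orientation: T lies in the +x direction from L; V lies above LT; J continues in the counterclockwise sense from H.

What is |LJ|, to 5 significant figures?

68.661

L is at the origin; LT is horizontal with |LT| = 59.5 and T on the +x side, so T = (59.500, 0.0000). Tangency of A1 to LT means the radius VT is perpendicular to LT, so V = T + (0, 6) = (59.500, 6.0000). On A1, T sits at bearing -90° from V; a 98° counterclockwise sweep puts H at bearing 8°, so H = V + 6.0·(cos 8°, sin 8°) = (65.442, 6.8350). A1 meets HJ tangentially, so VH is at right angles to HJ, so HJ runs along (−sin 8°, cos 8°); with |HJ| = 22.1, J = (62.366, 28.720). Then |LJ| = |J − L| = 68.661.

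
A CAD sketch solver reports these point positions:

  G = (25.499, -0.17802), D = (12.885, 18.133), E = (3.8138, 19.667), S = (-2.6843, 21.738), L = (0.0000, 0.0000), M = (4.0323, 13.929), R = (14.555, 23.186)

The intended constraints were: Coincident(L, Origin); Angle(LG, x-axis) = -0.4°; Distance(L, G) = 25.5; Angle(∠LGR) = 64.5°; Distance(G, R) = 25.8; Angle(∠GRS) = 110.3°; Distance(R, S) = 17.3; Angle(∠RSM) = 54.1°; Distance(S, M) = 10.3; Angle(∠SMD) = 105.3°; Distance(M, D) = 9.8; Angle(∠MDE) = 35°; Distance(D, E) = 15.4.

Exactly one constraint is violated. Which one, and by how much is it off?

Distance(D, E) = 15.4 — off by 6.20.

L = (0.00, 0.00) ✓; LG at -0.4000° ✓; |LG| = 25.50 ✓; ∠LGR = 64.50° ✓; |GR| = 25.80 ✓; ∠GRS = 110.3° ✓; |RS| = 17.30 ✓; ∠RSM = 54.10° ✓; |SM| = 10.30 ✓; ∠SMD = 105.3° ✓; |MD| = 9.800 ✓; ∠MDE = 35.00° ✓; |DE| = 9.200 ✗.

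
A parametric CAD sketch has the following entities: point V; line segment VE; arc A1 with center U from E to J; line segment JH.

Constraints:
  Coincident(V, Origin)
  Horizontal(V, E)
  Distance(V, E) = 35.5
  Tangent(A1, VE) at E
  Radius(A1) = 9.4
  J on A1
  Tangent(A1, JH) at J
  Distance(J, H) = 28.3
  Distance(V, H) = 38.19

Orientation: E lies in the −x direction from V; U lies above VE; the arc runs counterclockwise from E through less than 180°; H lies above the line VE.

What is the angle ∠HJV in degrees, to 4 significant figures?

86.68°

V is at the origin; V and E share the same y with |VE| = 35.5 and E on the −x side, so E = (-35.50, 0.000). Since A1 is tangent to VE there, UE ⟂ VE, so U = E + (0, 9.4) = (-35.50, 9.400). Since UJ ⟂ JH (tangency), |UH| = √(9.4² + 28.3²) = 29.82 regardless of where J sits on A1. So H lies on both circle(V, 38.19) and circle(U, 29.82); the above-VE intersection is H = (-18.11, 33.62). J is the foot of the tangent from H: J = (-26.53, 6.604).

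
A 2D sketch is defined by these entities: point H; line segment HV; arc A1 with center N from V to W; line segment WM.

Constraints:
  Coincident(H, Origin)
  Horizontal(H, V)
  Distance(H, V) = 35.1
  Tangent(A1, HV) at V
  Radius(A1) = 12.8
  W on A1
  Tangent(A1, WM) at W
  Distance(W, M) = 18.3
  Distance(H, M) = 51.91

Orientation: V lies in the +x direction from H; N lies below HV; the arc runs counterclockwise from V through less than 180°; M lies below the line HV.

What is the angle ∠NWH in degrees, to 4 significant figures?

96.48°

Checks: |NW| = 12.80 ✓; ∠(NW, WM) = 90.00° ✓; |WM| = 18.30 ✓; |HM| = 51.91 ✓.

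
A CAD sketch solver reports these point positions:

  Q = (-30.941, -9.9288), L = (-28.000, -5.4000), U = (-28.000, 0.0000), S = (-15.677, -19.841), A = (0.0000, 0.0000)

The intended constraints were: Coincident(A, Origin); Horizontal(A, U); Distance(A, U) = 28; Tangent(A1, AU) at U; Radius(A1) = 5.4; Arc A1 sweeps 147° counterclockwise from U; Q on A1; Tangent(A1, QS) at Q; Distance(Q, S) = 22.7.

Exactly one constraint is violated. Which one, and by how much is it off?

Distance(Q, S) = 22.7 — off by 4.50.

A = (0.00, 0.00) ✓; A.y = 0.00, U.y = 0.00 ✓; |AU| = 28.00 ✓; ∠(LU, UA) = 90.00° ✓; |LU| = 5.400 ✓; bearing(L→Q) − bearing(L→U) = 147.0° ✓; |LQ| = 5.400 ✓; ∠(LQ, QS) = 90.00° ✓; |QS| = 18.20 ✗.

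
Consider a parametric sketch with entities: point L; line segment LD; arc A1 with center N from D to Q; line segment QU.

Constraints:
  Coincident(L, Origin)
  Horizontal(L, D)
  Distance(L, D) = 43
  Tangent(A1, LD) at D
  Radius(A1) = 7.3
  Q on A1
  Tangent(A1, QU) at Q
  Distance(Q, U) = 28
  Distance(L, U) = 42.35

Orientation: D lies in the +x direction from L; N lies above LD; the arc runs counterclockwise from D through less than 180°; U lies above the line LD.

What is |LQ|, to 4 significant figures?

49.67

L is at the origin; L and D share the same y with |LD| = 43.0 and D on the +x side, so D = (43.00, 0.000). Since A1 is tangent to LD there, ND ⟂ LD, so N = D + (0, 7.3) = (43.00, 7.300). Since NQ ⟂ QU (tangency), |NU| = √(7.3² + 28.0²) = 28.94 regardless of where Q sits on A1. So U lies on both circle(L, 42.35) and circle(N, 28.94); the above-LD intersection is U = (27.82, 31.93). Q is the foot of the tangent from U: Q = (48.05, 12.57).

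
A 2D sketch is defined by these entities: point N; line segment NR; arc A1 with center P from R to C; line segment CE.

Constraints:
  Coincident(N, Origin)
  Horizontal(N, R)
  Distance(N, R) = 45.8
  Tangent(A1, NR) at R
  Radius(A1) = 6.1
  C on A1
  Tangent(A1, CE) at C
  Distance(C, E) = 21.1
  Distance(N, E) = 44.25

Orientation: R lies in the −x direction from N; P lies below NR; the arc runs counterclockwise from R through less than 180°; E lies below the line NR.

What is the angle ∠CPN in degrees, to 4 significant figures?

144.9°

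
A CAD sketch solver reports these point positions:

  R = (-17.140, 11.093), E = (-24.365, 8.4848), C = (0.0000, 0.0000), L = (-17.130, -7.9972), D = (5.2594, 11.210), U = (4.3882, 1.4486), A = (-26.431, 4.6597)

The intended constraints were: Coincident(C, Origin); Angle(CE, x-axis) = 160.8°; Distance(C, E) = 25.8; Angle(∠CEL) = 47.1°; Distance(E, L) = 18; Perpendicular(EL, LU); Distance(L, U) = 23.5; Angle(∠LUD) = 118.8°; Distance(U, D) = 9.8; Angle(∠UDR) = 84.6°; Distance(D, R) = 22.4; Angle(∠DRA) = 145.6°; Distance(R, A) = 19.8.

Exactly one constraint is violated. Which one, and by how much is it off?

Distance(R, A) = 19.8 — off by 8.50.

C = (0.00, 0.00) ✓; CE at 160.8° ✓; |CE| = 25.80 ✓; ∠CEL = 47.10° ✓; |EL| = 18.00 ✓; ∠(EL, LU) = 90.00° ✓; |LU| = 23.50 ✓; ∠LUD = 118.8° ✓; |UD| = 9.800 ✓; ∠UDR = 84.60° ✓; |DR| = 22.40 ✓; ∠DRA = 145.6° ✓; |RA| = 11.30 ✗.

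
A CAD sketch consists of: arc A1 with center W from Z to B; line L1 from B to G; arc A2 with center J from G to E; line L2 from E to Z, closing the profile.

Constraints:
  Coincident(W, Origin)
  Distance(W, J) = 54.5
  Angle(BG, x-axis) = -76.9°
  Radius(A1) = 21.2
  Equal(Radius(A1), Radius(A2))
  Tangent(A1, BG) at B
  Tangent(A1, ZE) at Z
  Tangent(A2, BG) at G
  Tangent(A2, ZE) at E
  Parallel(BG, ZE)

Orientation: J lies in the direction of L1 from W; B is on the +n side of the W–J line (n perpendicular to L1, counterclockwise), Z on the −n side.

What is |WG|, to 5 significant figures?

58.478

The slot axis is L1's direction at -76.9°, so u = (cos -76.9°, sin -76.9°) = (0.22665, -0.97398) and n = (−sin -76.9°, cos -76.9°) = (0.97398, 0.22665). W is at the origin and J lies 54.5 along u from W, so J = 54.5·u = (12.352, -53.082). Tangency of A1 to both parallel lines with radius 21.2 puts B and Z at W ± 21.2·n: B = (20.648, 4.8050), Z = (-20.648, -4.8050). Equal radii place G and E the same way about J: G = J + 21.2·n = (33.001, -48.277), E = J − 21.2·n = (-8.2958, -57.887). Then |WG| = |G − W| = 58.478.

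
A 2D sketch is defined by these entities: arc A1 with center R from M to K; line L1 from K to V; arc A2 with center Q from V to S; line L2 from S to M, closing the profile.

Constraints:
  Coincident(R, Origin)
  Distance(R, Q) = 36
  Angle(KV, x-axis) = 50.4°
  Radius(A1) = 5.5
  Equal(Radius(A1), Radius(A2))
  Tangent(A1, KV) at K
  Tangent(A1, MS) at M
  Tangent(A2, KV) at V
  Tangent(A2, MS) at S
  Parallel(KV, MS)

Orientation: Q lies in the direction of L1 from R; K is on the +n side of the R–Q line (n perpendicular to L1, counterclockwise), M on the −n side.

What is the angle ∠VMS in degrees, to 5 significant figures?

16.991°

The slot axis is L1's direction at 50.4°, so u = (cos 50.4°, sin 50.4°) = (0.63742, 0.77051) and n = (−sin 50.4°, cos 50.4°) = (-0.77051, 0.63742). R is at the origin and Q lies 36.0 along u from R, so Q = 36.0·u = (22.947, 27.738). Tangency of A1 to both parallel lines with radius 5.5 puts K and M at R ± 5.5·n: K = (-4.2378, 3.5058), M = (4.2378, -3.5058). Equal radii place V and S the same way about Q: V = Q + 5.5·n = (18.709, 31.244), S = Q − 5.5·n = (27.185, 24.233). Then cos ∠VMS = MV·MS / (|MV||MS|), giving 16.991°.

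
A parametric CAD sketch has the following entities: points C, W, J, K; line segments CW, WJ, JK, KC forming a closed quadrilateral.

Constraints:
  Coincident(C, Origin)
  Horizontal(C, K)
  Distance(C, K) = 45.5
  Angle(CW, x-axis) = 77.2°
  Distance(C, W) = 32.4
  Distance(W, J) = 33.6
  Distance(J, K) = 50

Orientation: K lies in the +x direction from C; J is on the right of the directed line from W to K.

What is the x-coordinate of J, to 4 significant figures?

-4.500

Checks: |WJ| = 33.60 ✓; |JK| = 50.00 ✓.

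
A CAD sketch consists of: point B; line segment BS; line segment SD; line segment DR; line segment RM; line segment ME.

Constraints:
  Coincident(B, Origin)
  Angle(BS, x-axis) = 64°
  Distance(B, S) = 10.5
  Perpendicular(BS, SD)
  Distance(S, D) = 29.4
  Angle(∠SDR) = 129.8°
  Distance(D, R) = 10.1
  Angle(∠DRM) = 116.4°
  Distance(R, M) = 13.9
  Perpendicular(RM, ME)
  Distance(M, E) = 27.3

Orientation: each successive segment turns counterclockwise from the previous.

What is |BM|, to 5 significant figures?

31.859

B is at the origin; BS runs at 64.0° with length 10.5, so S = (4.6029, 9.4373). BS is perpendicular to SD, so SD runs at 154.00°; with |SD| = 29.4, D = (-21.822, 22.325). ∠SDR = 129.8° gives DR at -155.80° from the x-axis; with |DR| = 10.1, R = (-31.034, 18.185). ∠DRM = 116.4° gives RM at -92.200° from the x-axis; with |RM| = 13.9, M = (-31.568, 4.2955). Then |BM| = |M − B| = 31.859.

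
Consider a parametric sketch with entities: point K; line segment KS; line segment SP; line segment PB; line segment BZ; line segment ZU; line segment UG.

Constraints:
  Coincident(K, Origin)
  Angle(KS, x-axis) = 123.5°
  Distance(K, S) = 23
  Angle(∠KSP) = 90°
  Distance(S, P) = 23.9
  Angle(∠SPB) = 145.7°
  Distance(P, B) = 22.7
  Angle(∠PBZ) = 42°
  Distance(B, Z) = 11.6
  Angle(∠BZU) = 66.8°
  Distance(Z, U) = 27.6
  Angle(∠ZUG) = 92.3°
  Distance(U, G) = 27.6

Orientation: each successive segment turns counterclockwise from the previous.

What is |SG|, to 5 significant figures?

65.673

∠BZU = 66.8° gives ZU at 139.00° from the x-axis; with |ZU| = 27.6, U = (-51.588, 8.1267). ∠ZUG = 92.3° gives UG at -133.30° from the x-axis; with |UG| = 27.6, G = (-70.516, -11.960). Then |SG| = |G − S| = 65.673.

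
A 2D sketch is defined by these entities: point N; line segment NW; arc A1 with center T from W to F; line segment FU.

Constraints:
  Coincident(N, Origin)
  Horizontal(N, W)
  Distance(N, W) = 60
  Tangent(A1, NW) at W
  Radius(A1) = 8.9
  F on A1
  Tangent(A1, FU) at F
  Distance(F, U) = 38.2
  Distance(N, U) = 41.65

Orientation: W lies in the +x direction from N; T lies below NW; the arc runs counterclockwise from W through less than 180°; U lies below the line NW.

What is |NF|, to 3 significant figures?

53.5

N is at the origin; NW is horizontal with |NW| = 60.0 and W on the +x side, so W = (60.0, 0.00). The tangent condition forces TW to be normal to NW, so T = W + (0, -8.9) = (60.0, -8.90). Since TF ⟂ FU (tangency), |TU| = √(8.9² + 38.2²) = 39.2 regardless of where F sits on A1. So U lies on both circle(N, 41.65) and circle(T, 39.2); the below-NW intersection is U = (27.7, -31.1). F is the foot of the tangent from U: F = (53.4, -2.90).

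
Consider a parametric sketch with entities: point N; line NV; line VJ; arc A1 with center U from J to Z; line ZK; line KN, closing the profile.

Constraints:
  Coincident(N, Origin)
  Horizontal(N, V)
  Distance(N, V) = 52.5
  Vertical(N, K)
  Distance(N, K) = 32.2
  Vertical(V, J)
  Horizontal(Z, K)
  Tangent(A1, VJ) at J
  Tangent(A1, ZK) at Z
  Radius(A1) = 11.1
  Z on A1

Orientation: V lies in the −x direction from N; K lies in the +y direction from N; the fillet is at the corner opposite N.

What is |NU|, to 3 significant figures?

46.5

N is at the origin; NV is horizontal with |NV| = 52.5 and V on the −x side, so V = (-52.5, 0.00). N and K share the same x with |NK| = 32.2 and K on the +y side, so K = (0.00, 32.2). The virtual corner opposite N is at (-52.5, 32.2). Tangency of A1 to VJ means the radius UJ is perpendicular to VJ and A1 meets ZK tangentially, so UZ is at right angles to ZK, with radius 11.1, so the center U sits 11.1 in from both sides at U = (-41.4, 21.1). Then |NU| = |U − N| = 46.5.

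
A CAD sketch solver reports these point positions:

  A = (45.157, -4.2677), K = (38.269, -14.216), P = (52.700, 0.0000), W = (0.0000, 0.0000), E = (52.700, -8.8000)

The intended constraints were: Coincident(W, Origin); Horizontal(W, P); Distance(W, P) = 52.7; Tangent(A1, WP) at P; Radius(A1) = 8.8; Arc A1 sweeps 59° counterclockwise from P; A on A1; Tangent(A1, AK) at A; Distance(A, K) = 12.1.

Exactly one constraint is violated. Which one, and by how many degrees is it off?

Tangent(A1, AK) at A — off by 3.70°.

W = (0.00, 0.00) ✓; W.y = 0.00, P.y = 0.00 ✓; |WP| = 52.70 ✓; ∠(EP, PW) = 90.00° ✓; |EP| = 8.800 ✓; bearing(E→A) − bearing(E→P) = 59.00° ✓; |EA| = 8.800 ✓; ∠(EA, AK) = 93.70° ✗; |AK| = 12.10 ✓.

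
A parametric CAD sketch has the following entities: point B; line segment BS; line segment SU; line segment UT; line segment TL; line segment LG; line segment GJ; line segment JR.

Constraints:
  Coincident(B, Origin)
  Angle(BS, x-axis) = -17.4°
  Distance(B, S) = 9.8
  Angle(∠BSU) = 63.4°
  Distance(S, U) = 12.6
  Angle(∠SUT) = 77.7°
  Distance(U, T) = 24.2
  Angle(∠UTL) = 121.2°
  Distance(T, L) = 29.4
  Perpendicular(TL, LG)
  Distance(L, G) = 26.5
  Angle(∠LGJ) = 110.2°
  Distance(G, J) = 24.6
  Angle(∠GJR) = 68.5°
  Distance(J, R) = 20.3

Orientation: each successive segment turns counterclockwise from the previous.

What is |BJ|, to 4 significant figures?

21.56

TL ⟂ LG, so LG runs at -9.700°; with |LG| = 26.5, G = (5.989, -32.81). ∠LGJ = 110.2° gives GJ at 60.10° from the x-axis; with |GJ| = 24.6, J = (18.25, -11.48). Then |BJ| = |J − B| = 21.56.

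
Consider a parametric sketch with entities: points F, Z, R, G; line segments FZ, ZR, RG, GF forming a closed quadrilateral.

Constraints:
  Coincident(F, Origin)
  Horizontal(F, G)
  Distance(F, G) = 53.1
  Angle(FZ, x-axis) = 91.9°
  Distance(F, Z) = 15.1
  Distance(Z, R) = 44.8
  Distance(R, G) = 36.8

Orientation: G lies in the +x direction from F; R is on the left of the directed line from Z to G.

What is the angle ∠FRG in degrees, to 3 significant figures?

70.2°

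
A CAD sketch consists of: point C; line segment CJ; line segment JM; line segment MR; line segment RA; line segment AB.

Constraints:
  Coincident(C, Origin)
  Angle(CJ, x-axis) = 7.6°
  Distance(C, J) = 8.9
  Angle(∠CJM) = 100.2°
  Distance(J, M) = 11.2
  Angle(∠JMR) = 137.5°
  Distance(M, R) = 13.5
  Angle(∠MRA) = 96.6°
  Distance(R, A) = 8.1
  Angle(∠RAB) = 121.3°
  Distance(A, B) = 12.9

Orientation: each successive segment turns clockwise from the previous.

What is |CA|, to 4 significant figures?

19.27

C is at the origin; CJ runs at 7.6° with length 8.9, so J = (8.822, 1.177). ∠CJM = 100.2° gives JM at -72.20° from the x-axis; with |JM| = 11.2, M = (12.25, -9.487). ∠JMR = 137.5° gives MR at -114.7° from the x-axis; with |MR| = 13.5, R = (6.604, -21.75). ∠MRA = 96.6° gives RA at 161.9° from the x-axis; with |RA| = 8.1, A = (-1.095, -19.24). Then |CA| = |A − C| = 19.27.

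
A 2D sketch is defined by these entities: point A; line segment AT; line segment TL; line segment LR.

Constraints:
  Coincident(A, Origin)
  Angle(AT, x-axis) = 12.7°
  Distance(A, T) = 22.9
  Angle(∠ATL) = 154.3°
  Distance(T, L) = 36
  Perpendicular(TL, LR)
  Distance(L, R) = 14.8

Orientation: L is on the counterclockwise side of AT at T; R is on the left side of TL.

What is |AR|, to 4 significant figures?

56.84

∠ATL = 154.3°, so TL runs at 12.7° + (180° − 154.3°) = 38.40° from the x-axis; with |TL| = 36.0, L = T + 36.0·(cos 38.40°, sin 38.40°) = (50.55, 27.40). The perpendicularity gives LR at right angles to TL; with |LR| = 14.8 on the left of TL, R = L + 14.8·(-0.6211, 0.7837) = (41.36, 38.99). Then |AR| = |R − A| = 56.84.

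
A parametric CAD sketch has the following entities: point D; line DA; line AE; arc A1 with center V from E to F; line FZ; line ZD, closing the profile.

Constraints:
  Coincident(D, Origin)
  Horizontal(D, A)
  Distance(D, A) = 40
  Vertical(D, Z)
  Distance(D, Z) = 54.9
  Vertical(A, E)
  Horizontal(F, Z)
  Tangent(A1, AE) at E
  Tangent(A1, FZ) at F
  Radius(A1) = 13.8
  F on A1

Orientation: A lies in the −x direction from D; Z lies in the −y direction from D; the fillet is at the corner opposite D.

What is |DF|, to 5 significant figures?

60.831

D is at the origin; D and A share the same y with |DA| = 40.0 and A on the −x side, so A = (-40.000, 0.0000). D and Z share the same x with |DZ| = 54.9 and Z on the −y side, so Z = (0.0000, -54.900). The virtual corner opposite D is at (-40.000, -54.900). Tangency of A1 to AE means the radius VE is perpendicular to AE and the tangent condition forces VF to be normal to FZ, with radius 13.8, so the center V sits 13.8 in from both sides at V = (-26.200, -41.100). That places the tangent points at E = (-40.000, -41.100) on AE and F = (-26.200, -54.900) on FZ. Then |DF| = |F − D| = 60.831.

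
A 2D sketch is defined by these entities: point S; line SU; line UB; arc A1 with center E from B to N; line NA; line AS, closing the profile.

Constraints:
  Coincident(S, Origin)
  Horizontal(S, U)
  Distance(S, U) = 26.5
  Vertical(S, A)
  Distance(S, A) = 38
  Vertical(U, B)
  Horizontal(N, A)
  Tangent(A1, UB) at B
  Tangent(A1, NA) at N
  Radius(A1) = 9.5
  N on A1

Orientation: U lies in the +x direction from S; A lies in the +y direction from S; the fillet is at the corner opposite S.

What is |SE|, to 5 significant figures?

33.185

S is at the origin; S and U share the same y with |SU| = 26.5 and U on the +x side, so U = (26.500, 0.0000). SA is vertical with |SA| = 38.0 and A on the +y side, so A = (0.0000, 38.000). The virtual corner opposite S is at (26.500, 38.000). A1 meets UB tangentially, so EB is at right angles to UB and A1 meets NA tangentially, so EN is at right angles to NA, with radius 9.5, so the center E sits 9.5 in from both sides at E = (17.000, 28.500). Then |SE| = |E − S| = 33.185.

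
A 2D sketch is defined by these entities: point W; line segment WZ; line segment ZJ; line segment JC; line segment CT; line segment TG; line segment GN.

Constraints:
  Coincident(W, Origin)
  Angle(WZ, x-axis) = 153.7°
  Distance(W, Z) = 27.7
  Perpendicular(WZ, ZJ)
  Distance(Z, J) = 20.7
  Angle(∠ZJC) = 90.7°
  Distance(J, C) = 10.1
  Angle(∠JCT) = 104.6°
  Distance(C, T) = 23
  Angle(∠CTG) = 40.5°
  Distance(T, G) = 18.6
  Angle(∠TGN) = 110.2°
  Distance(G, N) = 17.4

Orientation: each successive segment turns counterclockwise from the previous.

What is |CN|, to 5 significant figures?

7.2538

W is at the origin; WZ runs at 153.7° with length 27.7, so Z = (-24.833, 12.273). WZ ⟂ ZJ, so ZJ runs at -116.30°; with |ZJ| = 20.7, J = (-34.004, -6.2842). ∠ZJC = 90.7° gives JC at -27.000° from the x-axis; with |JC| = 10.1, C = (-25.005, -10.870). ∠JCT = 104.6° gives CT at 48.400° from the x-axis; with |CT| = 23.0, T = (-9.7348, 6.3299). ∠CTG = 40.5° gives TG at -172.10° from the x-axis; with |TG| = 18.6, G = (-28.158, 3.7734). ∠TGN = 110.2° gives GN at -102.30° from the x-axis; with |GN| = 17.4, N = (-31.865, -13.227). Then |CN| = |N − C| = 7.2538.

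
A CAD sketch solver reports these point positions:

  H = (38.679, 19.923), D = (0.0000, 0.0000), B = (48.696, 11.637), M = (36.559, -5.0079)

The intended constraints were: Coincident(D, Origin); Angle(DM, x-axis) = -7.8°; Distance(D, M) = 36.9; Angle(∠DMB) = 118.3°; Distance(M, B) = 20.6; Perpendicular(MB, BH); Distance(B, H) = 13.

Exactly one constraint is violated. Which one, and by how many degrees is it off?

Perpendicular(MB, BH) — off by 3.50°.

D = (0.00, 0.00) ✓; DM at -7.800° ✓; |DM| = 36.90 ✓; ∠DMB = 118.3° ✓; |MB| = 20.60 ✓; ∠(MB, BH) = 86.50° ✗; |BH| = 13.00 ✓.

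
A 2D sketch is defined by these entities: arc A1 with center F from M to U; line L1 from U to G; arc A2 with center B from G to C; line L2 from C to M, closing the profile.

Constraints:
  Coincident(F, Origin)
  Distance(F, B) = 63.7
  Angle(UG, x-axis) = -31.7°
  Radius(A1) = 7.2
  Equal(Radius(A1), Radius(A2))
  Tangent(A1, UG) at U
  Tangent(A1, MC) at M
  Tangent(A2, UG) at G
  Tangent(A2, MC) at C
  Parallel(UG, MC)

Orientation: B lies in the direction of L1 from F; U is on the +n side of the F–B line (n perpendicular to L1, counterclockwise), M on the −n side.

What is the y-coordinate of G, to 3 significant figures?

-27.3

Tangency of A1 to both parallel lines with radius 7.2 puts U and M at F ± 7.2·n: U = (3.78, 6.13), M = (-3.78, -6.13). Equal radii place G and C the same way about B: G = B + 7.2·n = (58.0, -27.3), C = B − 7.2·n = (50.4, -39.6). So G.y = -27.3.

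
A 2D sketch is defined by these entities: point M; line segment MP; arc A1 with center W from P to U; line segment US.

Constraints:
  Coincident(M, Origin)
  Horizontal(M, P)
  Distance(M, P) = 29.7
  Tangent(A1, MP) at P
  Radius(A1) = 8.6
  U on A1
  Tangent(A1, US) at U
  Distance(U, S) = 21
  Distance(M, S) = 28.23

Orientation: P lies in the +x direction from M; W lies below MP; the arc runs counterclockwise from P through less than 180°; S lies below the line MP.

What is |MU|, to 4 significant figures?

22.40

Checks: |WU| = 8.600 ✓; ∠(WU, US) = 90.00° ✓; |US| = 21.00 ✓; |MS| = 28.23 ✓.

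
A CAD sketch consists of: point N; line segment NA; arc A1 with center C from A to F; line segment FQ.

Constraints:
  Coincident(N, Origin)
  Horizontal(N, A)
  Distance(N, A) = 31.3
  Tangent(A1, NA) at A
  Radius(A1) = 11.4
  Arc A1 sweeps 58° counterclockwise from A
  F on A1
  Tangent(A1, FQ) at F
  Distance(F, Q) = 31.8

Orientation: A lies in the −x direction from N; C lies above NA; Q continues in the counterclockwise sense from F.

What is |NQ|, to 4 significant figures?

32.68

On A1, A sits at bearing -90° from C; a 58° counterclockwise sweep puts F at bearing -32°, so F = C + 11.4·(cos -32°, sin -32°) = (-21.63, 5.359). Since A1 is tangent to FQ there, CF ⟂ FQ, so FQ runs along (−sin -32°, cos -32°); with |FQ| = 31.8, Q = (-4.781, 32.33). Then |NQ| = |Q − N| = 32.68.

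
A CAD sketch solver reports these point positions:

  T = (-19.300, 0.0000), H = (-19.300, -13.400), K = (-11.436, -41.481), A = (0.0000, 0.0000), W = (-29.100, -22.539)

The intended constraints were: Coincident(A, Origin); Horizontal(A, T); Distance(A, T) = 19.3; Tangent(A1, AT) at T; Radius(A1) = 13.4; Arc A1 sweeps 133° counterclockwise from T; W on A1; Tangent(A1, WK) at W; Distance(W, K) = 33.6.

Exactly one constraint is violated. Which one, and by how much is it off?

Distance(W, K) = 33.6 — off by 7.70.

A = (0.00, 0.00) ✓; A.y = 0.00, T.y = 0.00 ✓; |AT| = 19.30 ✓; ∠(HT, TA) = 90.00° ✓; |HT| = 13.40 ✓; bearing(H→W) − bearing(H→T) = 133.0° ✓; |HW| = 13.40 ✓; ∠(HW, WK) = 90.00° ✓; |WK| = 25.90 ✗.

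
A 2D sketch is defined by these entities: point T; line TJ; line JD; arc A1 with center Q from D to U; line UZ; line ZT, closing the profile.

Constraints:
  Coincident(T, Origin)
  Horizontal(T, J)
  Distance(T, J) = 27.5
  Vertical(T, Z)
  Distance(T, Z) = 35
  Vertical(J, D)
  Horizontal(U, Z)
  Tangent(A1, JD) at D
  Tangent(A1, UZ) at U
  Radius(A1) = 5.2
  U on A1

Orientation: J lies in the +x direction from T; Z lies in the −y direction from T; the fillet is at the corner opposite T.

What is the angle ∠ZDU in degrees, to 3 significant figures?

34.3°

T is at the origin; TJ is horizontal with |TJ| = 27.5 and J on the +x side, so J = (27.5, 0.00). T and Z share the same x with |TZ| = 35.0 and Z on the −y side, so Z = (0.00, -35.0). The virtual corner opposite T is at (27.5, -35.0). The tangent condition forces QD to be normal to JD and A1 meets UZ tangentially, so QU is at right angles to UZ, with radius 5.2, so the center Q sits 5.2 in from both sides at Q = (22.3, -29.8). That places the tangent points at D = (27.5, -29.8) on JD and U = (22.3, -35.0) on UZ. Then cos ∠ZDU = DZ·DU / (|DZ||DU|), giving 34.3°.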